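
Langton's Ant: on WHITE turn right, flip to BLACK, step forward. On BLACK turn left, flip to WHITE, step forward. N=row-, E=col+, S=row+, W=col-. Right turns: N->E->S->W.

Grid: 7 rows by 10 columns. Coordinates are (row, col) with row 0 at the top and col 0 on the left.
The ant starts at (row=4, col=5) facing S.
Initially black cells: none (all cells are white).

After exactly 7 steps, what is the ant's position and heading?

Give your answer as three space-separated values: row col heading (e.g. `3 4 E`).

Answer: 5 5 W

Derivation:
Step 1: on WHITE (4,5): turn R to W, flip to black, move to (4,4). |black|=1
Step 2: on WHITE (4,4): turn R to N, flip to black, move to (3,4). |black|=2
Step 3: on WHITE (3,4): turn R to E, flip to black, move to (3,5). |black|=3
Step 4: on WHITE (3,5): turn R to S, flip to black, move to (4,5). |black|=4
Step 5: on BLACK (4,5): turn L to E, flip to white, move to (4,6). |black|=3
Step 6: on WHITE (4,6): turn R to S, flip to black, move to (5,6). |black|=4
Step 7: on WHITE (5,6): turn R to W, flip to black, move to (5,5). |black|=5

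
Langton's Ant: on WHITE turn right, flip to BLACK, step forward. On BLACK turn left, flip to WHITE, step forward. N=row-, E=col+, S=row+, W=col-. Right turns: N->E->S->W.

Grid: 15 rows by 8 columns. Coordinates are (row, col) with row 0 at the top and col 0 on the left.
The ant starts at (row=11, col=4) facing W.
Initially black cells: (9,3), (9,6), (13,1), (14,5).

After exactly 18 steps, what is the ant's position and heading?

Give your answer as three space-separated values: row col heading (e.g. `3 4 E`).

Step 1: on WHITE (11,4): turn R to N, flip to black, move to (10,4). |black|=5
Step 2: on WHITE (10,4): turn R to E, flip to black, move to (10,5). |black|=6
Step 3: on WHITE (10,5): turn R to S, flip to black, move to (11,5). |black|=7
Step 4: on WHITE (11,5): turn R to W, flip to black, move to (11,4). |black|=8
Step 5: on BLACK (11,4): turn L to S, flip to white, move to (12,4). |black|=7
Step 6: on WHITE (12,4): turn R to W, flip to black, move to (12,3). |black|=8
Step 7: on WHITE (12,3): turn R to N, flip to black, move to (11,3). |black|=9
Step 8: on WHITE (11,3): turn R to E, flip to black, move to (11,4). |black|=10
Step 9: on WHITE (11,4): turn R to S, flip to black, move to (12,4). |black|=11
Step 10: on BLACK (12,4): turn L to E, flip to white, move to (12,5). |black|=10
Step 11: on WHITE (12,5): turn R to S, flip to black, move to (13,5). |black|=11
Step 12: on WHITE (13,5): turn R to W, flip to black, move to (13,4). |black|=12
Step 13: on WHITE (13,4): turn R to N, flip to black, move to (12,4). |black|=13
Step 14: on WHITE (12,4): turn R to E, flip to black, move to (12,5). |black|=14
Step 15: on BLACK (12,5): turn L to N, flip to white, move to (11,5). |black|=13
Step 16: on BLACK (11,5): turn L to W, flip to white, move to (11,4). |black|=12
Step 17: on BLACK (11,4): turn L to S, flip to white, move to (12,4). |black|=11
Step 18: on BLACK (12,4): turn L to E, flip to white, move to (12,5). |black|=10

Answer: 12 5 E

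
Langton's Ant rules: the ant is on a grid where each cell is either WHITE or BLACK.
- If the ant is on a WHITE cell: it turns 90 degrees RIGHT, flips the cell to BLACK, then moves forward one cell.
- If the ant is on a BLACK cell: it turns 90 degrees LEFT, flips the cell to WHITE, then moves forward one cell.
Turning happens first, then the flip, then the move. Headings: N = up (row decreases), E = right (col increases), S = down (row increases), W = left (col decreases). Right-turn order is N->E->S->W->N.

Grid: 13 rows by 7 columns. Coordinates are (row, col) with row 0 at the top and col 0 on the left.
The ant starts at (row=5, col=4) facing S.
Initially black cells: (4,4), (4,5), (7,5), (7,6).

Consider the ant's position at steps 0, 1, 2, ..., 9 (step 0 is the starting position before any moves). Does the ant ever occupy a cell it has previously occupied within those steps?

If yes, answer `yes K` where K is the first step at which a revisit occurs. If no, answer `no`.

Step 1: on WHITE (5,4): turn R to W, flip to black, move to (5,3). |black|=5 — new cell
Step 2: on WHITE (5,3): turn R to N, flip to black, move to (4,3). |black|=6 — new cell
Step 3: on WHITE (4,3): turn R to E, flip to black, move to (4,4). |black|=7 — new cell
Step 4: on BLACK (4,4): turn L to N, flip to white, move to (3,4). |black|=6 — new cell
Step 5: on WHITE (3,4): turn R to E, flip to black, move to (3,5). |black|=7 — new cell
Step 6: on WHITE (3,5): turn R to S, flip to black, move to (4,5). |black|=8 — new cell
Step 7: on BLACK (4,5): turn L to E, flip to white, move to (4,6). |black|=7 — new cell
Step 8: on WHITE (4,6): turn R to S, flip to black, move to (5,6). |black|=8 — new cell
Step 9: on WHITE (5,6): turn R to W, flip to black, move to (5,5). |black|=9 — new cell
No revisit within 9 steps.

Answer: no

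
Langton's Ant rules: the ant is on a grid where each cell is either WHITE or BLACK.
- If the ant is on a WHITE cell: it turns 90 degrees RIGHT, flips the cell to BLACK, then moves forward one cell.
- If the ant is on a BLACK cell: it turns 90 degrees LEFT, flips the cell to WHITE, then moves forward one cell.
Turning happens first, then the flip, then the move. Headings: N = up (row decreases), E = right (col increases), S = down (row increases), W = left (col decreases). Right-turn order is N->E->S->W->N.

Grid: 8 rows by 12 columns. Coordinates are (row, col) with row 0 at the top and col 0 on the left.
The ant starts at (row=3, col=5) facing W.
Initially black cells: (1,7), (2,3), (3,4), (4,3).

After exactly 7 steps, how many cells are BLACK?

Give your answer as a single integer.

Step 1: on WHITE (3,5): turn R to N, flip to black, move to (2,5). |black|=5
Step 2: on WHITE (2,5): turn R to E, flip to black, move to (2,6). |black|=6
Step 3: on WHITE (2,6): turn R to S, flip to black, move to (3,6). |black|=7
Step 4: on WHITE (3,6): turn R to W, flip to black, move to (3,5). |black|=8
Step 5: on BLACK (3,5): turn L to S, flip to white, move to (4,5). |black|=7
Step 6: on WHITE (4,5): turn R to W, flip to black, move to (4,4). |black|=8
Step 7: on WHITE (4,4): turn R to N, flip to black, move to (3,4). |black|=9

Answer: 9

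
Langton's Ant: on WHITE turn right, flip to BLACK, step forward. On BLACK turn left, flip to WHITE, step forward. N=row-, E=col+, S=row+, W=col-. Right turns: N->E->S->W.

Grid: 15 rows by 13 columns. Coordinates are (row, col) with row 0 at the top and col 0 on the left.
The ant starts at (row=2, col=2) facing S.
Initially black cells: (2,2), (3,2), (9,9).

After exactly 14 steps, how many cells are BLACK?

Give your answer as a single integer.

Step 1: on BLACK (2,2): turn L to E, flip to white, move to (2,3). |black|=2
Step 2: on WHITE (2,3): turn R to S, flip to black, move to (3,3). |black|=3
Step 3: on WHITE (3,3): turn R to W, flip to black, move to (3,2). |black|=4
Step 4: on BLACK (3,2): turn L to S, flip to white, move to (4,2). |black|=3
Step 5: on WHITE (4,2): turn R to W, flip to black, move to (4,1). |black|=4
Step 6: on WHITE (4,1): turn R to N, flip to black, move to (3,1). |black|=5
Step 7: on WHITE (3,1): turn R to E, flip to black, move to (3,2). |black|=6
Step 8: on WHITE (3,2): turn R to S, flip to black, move to (4,2). |black|=7
Step 9: on BLACK (4,2): turn L to E, flip to white, move to (4,3). |black|=6
Step 10: on WHITE (4,3): turn R to S, flip to black, move to (5,3). |black|=7
Step 11: on WHITE (5,3): turn R to W, flip to black, move to (5,2). |black|=8
Step 12: on WHITE (5,2): turn R to N, flip to black, move to (4,2). |black|=9
Step 13: on WHITE (4,2): turn R to E, flip to black, move to (4,3). |black|=10
Step 14: on BLACK (4,3): turn L to N, flip to white, move to (3,3). |black|=9

Answer: 9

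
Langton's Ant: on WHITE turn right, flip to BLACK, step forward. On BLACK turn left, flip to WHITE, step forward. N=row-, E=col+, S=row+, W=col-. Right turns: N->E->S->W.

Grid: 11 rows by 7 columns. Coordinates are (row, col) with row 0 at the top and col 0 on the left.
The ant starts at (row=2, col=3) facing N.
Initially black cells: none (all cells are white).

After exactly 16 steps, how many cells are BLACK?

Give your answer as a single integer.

Step 1: on WHITE (2,3): turn R to E, flip to black, move to (2,4). |black|=1
Step 2: on WHITE (2,4): turn R to S, flip to black, move to (3,4). |black|=2
Step 3: on WHITE (3,4): turn R to W, flip to black, move to (3,3). |black|=3
Step 4: on WHITE (3,3): turn R to N, flip to black, move to (2,3). |black|=4
Step 5: on BLACK (2,3): turn L to W, flip to white, move to (2,2). |black|=3
Step 6: on WHITE (2,2): turn R to N, flip to black, move to (1,2). |black|=4
Step 7: on WHITE (1,2): turn R to E, flip to black, move to (1,3). |black|=5
Step 8: on WHITE (1,3): turn R to S, flip to black, move to (2,3). |black|=6
Step 9: on WHITE (2,3): turn R to W, flip to black, move to (2,2). |black|=7
Step 10: on BLACK (2,2): turn L to S, flip to white, move to (3,2). |black|=6
Step 11: on WHITE (3,2): turn R to W, flip to black, move to (3,1). |black|=7
Step 12: on WHITE (3,1): turn R to N, flip to black, move to (2,1). |black|=8
Step 13: on WHITE (2,1): turn R to E, flip to black, move to (2,2). |black|=9
Step 14: on WHITE (2,2): turn R to S, flip to black, move to (3,2). |black|=10
Step 15: on BLACK (3,2): turn L to E, flip to white, move to (3,3). |black|=9
Step 16: on BLACK (3,3): turn L to N, flip to white, move to (2,3). |black|=8

Answer: 8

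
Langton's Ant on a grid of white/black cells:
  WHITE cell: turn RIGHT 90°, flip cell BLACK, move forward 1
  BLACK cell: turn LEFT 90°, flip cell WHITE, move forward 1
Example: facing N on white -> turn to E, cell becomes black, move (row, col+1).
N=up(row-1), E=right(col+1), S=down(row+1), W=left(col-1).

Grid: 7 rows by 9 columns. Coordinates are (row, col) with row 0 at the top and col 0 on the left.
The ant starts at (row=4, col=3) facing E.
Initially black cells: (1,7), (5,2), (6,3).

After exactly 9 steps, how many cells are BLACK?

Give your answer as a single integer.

Step 1: on WHITE (4,3): turn R to S, flip to black, move to (5,3). |black|=4
Step 2: on WHITE (5,3): turn R to W, flip to black, move to (5,2). |black|=5
Step 3: on BLACK (5,2): turn L to S, flip to white, move to (6,2). |black|=4
Step 4: on WHITE (6,2): turn R to W, flip to black, move to (6,1). |black|=5
Step 5: on WHITE (6,1): turn R to N, flip to black, move to (5,1). |black|=6
Step 6: on WHITE (5,1): turn R to E, flip to black, move to (5,2). |black|=7
Step 7: on WHITE (5,2): turn R to S, flip to black, move to (6,2). |black|=8
Step 8: on BLACK (6,2): turn L to E, flip to white, move to (6,3). |black|=7
Step 9: on BLACK (6,3): turn L to N, flip to white, move to (5,3). |black|=6

Answer: 6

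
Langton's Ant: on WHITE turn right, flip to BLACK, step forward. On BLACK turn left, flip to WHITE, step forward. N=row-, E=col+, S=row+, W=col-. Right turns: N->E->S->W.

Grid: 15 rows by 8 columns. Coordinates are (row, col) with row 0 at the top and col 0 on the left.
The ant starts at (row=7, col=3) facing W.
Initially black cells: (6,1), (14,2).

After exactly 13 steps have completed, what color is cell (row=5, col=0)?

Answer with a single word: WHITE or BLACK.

Answer: WHITE

Derivation:
Step 1: on WHITE (7,3): turn R to N, flip to black, move to (6,3). |black|=3
Step 2: on WHITE (6,3): turn R to E, flip to black, move to (6,4). |black|=4
Step 3: on WHITE (6,4): turn R to S, flip to black, move to (7,4). |black|=5
Step 4: on WHITE (7,4): turn R to W, flip to black, move to (7,3). |black|=6
Step 5: on BLACK (7,3): turn L to S, flip to white, move to (8,3). |black|=5
Step 6: on WHITE (8,3): turn R to W, flip to black, move to (8,2). |black|=6
Step 7: on WHITE (8,2): turn R to N, flip to black, move to (7,2). |black|=7
Step 8: on WHITE (7,2): turn R to E, flip to black, move to (7,3). |black|=8
Step 9: on WHITE (7,3): turn R to S, flip to black, move to (8,3). |black|=9
Step 10: on BLACK (8,3): turn L to E, flip to white, move to (8,4). |black|=8
Step 11: on WHITE (8,4): turn R to S, flip to black, move to (9,4). |black|=9
Step 12: on WHITE (9,4): turn R to W, flip to black, move to (9,3). |black|=10
Step 13: on WHITE (9,3): turn R to N, flip to black, move to (8,3). |black|=11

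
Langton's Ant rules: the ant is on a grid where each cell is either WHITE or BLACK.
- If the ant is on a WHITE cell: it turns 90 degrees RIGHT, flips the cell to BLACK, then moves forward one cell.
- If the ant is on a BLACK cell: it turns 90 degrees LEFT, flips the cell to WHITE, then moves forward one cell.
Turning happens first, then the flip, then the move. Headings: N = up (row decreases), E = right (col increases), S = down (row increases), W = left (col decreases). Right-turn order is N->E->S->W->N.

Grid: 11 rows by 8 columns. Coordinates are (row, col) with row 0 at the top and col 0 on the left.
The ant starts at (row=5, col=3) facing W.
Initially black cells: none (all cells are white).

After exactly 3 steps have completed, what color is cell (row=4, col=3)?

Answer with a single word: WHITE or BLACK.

Step 1: on WHITE (5,3): turn R to N, flip to black, move to (4,3). |black|=1
Step 2: on WHITE (4,3): turn R to E, flip to black, move to (4,4). |black|=2
Step 3: on WHITE (4,4): turn R to S, flip to black, move to (5,4). |black|=3

Answer: BLACK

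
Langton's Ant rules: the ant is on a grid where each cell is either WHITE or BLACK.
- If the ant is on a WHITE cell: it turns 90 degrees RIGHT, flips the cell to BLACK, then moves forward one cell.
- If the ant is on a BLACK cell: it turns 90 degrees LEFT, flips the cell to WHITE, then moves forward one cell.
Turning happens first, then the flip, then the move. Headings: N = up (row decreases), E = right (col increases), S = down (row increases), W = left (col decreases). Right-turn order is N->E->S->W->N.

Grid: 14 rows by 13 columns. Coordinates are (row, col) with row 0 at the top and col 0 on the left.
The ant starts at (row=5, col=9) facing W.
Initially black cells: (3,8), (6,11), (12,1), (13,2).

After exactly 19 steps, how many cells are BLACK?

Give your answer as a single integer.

Answer: 11

Derivation:
Step 1: on WHITE (5,9): turn R to N, flip to black, move to (4,9). |black|=5
Step 2: on WHITE (4,9): turn R to E, flip to black, move to (4,10). |black|=6
Step 3: on WHITE (4,10): turn R to S, flip to black, move to (5,10). |black|=7
Step 4: on WHITE (5,10): turn R to W, flip to black, move to (5,9). |black|=8
Step 5: on BLACK (5,9): turn L to S, flip to white, move to (6,9). |black|=7
Step 6: on WHITE (6,9): turn R to W, flip to black, move to (6,8). |black|=8
Step 7: on WHITE (6,8): turn R to N, flip to black, move to (5,8). |black|=9
Step 8: on WHITE (5,8): turn R to E, flip to black, move to (5,9). |black|=10
Step 9: on WHITE (5,9): turn R to S, flip to black, move to (6,9). |black|=11
Step 10: on BLACK (6,9): turn L to E, flip to white, move to (6,10). |black|=10
Step 11: on WHITE (6,10): turn R to S, flip to black, move to (7,10). |black|=11
Step 12: on WHITE (7,10): turn R to W, flip to black, move to (7,9). |black|=12
Step 13: on WHITE (7,9): turn R to N, flip to black, move to (6,9). |black|=13
Step 14: on WHITE (6,9): turn R to E, flip to black, move to (6,10). |black|=14
Step 15: on BLACK (6,10): turn L to N, flip to white, move to (5,10). |black|=13
Step 16: on BLACK (5,10): turn L to W, flip to white, move to (5,9). |black|=12
Step 17: on BLACK (5,9): turn L to S, flip to white, move to (6,9). |black|=11
Step 18: on BLACK (6,9): turn L to E, flip to white, move to (6,10). |black|=10
Step 19: on WHITE (6,10): turn R to S, flip to black, move to (7,10). |black|=11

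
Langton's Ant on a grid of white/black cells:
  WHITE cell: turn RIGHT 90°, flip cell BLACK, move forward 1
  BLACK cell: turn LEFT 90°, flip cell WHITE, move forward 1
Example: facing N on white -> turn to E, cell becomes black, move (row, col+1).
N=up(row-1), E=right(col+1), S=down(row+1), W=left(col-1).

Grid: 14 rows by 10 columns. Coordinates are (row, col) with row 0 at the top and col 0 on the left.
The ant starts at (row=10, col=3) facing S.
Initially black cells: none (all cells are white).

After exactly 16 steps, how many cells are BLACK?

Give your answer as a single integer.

Answer: 8

Derivation:
Step 1: on WHITE (10,3): turn R to W, flip to black, move to (10,2). |black|=1
Step 2: on WHITE (10,2): turn R to N, flip to black, move to (9,2). |black|=2
Step 3: on WHITE (9,2): turn R to E, flip to black, move to (9,3). |black|=3
Step 4: on WHITE (9,3): turn R to S, flip to black, move to (10,3). |black|=4
Step 5: on BLACK (10,3): turn L to E, flip to white, move to (10,4). |black|=3
Step 6: on WHITE (10,4): turn R to S, flip to black, move to (11,4). |black|=4
Step 7: on WHITE (11,4): turn R to W, flip to black, move to (11,3). |black|=5
Step 8: on WHITE (11,3): turn R to N, flip to black, move to (10,3). |black|=6
Step 9: on WHITE (10,3): turn R to E, flip to black, move to (10,4). |black|=7
Step 10: on BLACK (10,4): turn L to N, flip to white, move to (9,4). |black|=6
Step 11: on WHITE (9,4): turn R to E, flip to black, move to (9,5). |black|=7
Step 12: on WHITE (9,5): turn R to S, flip to black, move to (10,5). |black|=8
Step 13: on WHITE (10,5): turn R to W, flip to black, move to (10,4). |black|=9
Step 14: on WHITE (10,4): turn R to N, flip to black, move to (9,4). |black|=10
Step 15: on BLACK (9,4): turn L to W, flip to white, move to (9,3). |black|=9
Step 16: on BLACK (9,3): turn L to S, flip to white, move to (10,3). |black|=8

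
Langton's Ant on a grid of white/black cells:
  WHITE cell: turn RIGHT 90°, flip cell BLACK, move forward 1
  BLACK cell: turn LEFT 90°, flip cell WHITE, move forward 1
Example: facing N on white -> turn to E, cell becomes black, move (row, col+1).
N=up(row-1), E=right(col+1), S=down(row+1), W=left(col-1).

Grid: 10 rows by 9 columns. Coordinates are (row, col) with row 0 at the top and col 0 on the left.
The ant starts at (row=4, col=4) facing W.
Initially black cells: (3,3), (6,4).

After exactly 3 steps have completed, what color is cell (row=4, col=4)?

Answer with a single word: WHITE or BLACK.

Answer: BLACK

Derivation:
Step 1: on WHITE (4,4): turn R to N, flip to black, move to (3,4). |black|=3
Step 2: on WHITE (3,4): turn R to E, flip to black, move to (3,5). |black|=4
Step 3: on WHITE (3,5): turn R to S, flip to black, move to (4,5). |black|=5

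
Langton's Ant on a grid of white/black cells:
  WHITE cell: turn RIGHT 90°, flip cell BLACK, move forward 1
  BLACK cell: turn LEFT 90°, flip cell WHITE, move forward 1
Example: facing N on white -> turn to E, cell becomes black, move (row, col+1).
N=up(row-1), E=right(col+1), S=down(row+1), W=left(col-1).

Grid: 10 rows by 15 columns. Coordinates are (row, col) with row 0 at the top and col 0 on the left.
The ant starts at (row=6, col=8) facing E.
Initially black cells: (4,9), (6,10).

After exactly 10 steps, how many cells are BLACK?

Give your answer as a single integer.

Answer: 8

Derivation:
Step 1: on WHITE (6,8): turn R to S, flip to black, move to (7,8). |black|=3
Step 2: on WHITE (7,8): turn R to W, flip to black, move to (7,7). |black|=4
Step 3: on WHITE (7,7): turn R to N, flip to black, move to (6,7). |black|=5
Step 4: on WHITE (6,7): turn R to E, flip to black, move to (6,8). |black|=6
Step 5: on BLACK (6,8): turn L to N, flip to white, move to (5,8). |black|=5
Step 6: on WHITE (5,8): turn R to E, flip to black, move to (5,9). |black|=6
Step 7: on WHITE (5,9): turn R to S, flip to black, move to (6,9). |black|=7
Step 8: on WHITE (6,9): turn R to W, flip to black, move to (6,8). |black|=8
Step 9: on WHITE (6,8): turn R to N, flip to black, move to (5,8). |black|=9
Step 10: on BLACK (5,8): turn L to W, flip to white, move to (5,7). |black|=8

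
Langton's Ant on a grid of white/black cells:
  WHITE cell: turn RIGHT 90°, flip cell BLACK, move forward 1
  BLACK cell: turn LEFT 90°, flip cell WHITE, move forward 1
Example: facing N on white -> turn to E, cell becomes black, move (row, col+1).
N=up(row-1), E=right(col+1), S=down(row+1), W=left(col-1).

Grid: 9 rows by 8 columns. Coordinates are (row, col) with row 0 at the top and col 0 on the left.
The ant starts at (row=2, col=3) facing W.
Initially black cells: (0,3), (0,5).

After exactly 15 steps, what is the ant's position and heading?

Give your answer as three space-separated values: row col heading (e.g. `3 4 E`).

Answer: 2 4 N

Derivation:
Step 1: on WHITE (2,3): turn R to N, flip to black, move to (1,3). |black|=3
Step 2: on WHITE (1,3): turn R to E, flip to black, move to (1,4). |black|=4
Step 3: on WHITE (1,4): turn R to S, flip to black, move to (2,4). |black|=5
Step 4: on WHITE (2,4): turn R to W, flip to black, move to (2,3). |black|=6
Step 5: on BLACK (2,3): turn L to S, flip to white, move to (3,3). |black|=5
Step 6: on WHITE (3,3): turn R to W, flip to black, move to (3,2). |black|=6
Step 7: on WHITE (3,2): turn R to N, flip to black, move to (2,2). |black|=7
Step 8: on WHITE (2,2): turn R to E, flip to black, move to (2,3). |black|=8
Step 9: on WHITE (2,3): turn R to S, flip to black, move to (3,3). |black|=9
Step 10: on BLACK (3,3): turn L to E, flip to white, move to (3,4). |black|=8
Step 11: on WHITE (3,4): turn R to S, flip to black, move to (4,4). |black|=9
Step 12: on WHITE (4,4): turn R to W, flip to black, move to (4,3). |black|=10
Step 13: on WHITE (4,3): turn R to N, flip to black, move to (3,3). |black|=11
Step 14: on WHITE (3,3): turn R to E, flip to black, move to (3,4). |black|=12
Step 15: on BLACK (3,4): turn L to N, flip to white, move to (2,4). |black|=11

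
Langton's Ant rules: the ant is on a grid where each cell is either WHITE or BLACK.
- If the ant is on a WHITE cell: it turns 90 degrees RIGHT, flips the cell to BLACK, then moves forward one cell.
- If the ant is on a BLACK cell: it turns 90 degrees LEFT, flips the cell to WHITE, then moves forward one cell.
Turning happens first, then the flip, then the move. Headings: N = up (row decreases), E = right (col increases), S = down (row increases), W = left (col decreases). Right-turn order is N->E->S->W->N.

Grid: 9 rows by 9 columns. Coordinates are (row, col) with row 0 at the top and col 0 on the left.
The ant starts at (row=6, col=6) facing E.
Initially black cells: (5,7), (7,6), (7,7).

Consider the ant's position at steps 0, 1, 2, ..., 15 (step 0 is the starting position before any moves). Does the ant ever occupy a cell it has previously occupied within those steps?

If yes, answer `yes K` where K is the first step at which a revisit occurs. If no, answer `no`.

Step 1: on WHITE (6,6): turn R to S, flip to black, move to (7,6). |black|=4 — new cell
Step 2: on BLACK (7,6): turn L to E, flip to white, move to (7,7). |black|=3 — new cell
Step 3: on BLACK (7,7): turn L to N, flip to white, move to (6,7). |black|=2 — new cell
Step 4: on WHITE (6,7): turn R to E, flip to black, move to (6,8). |black|=3 — new cell
Step 5: on WHITE (6,8): turn R to S, flip to black, move to (7,8). |black|=4 — new cell
Step 6: on WHITE (7,8): turn R to W, flip to black, move to (7,7). |black|=5 — REVISIT

Answer: yes 6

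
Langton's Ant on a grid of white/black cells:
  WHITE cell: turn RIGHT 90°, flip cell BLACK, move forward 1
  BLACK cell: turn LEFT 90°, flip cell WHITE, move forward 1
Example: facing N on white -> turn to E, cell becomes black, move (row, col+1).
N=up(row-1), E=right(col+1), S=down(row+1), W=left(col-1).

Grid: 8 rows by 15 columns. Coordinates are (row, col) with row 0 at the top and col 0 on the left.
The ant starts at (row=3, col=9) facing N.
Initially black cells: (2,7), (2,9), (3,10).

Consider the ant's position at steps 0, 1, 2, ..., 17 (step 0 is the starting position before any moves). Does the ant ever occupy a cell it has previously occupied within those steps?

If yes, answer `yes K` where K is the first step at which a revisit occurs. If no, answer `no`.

Step 1: on WHITE (3,9): turn R to E, flip to black, move to (3,10). |black|=4 — new cell
Step 2: on BLACK (3,10): turn L to N, flip to white, move to (2,10). |black|=3 — new cell
Step 3: on WHITE (2,10): turn R to E, flip to black, move to (2,11). |black|=4 — new cell
Step 4: on WHITE (2,11): turn R to S, flip to black, move to (3,11). |black|=5 — new cell
Step 5: on WHITE (3,11): turn R to W, flip to black, move to (3,10). |black|=6 — REVISIT

Answer: yes 5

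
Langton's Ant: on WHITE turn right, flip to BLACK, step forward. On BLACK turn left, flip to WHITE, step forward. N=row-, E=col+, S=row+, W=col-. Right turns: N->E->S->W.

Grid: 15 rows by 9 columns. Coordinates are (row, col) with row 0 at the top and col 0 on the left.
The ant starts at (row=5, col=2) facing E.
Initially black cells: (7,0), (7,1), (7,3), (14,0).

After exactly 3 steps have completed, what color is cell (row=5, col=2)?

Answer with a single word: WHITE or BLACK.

Answer: BLACK

Derivation:
Step 1: on WHITE (5,2): turn R to S, flip to black, move to (6,2). |black|=5
Step 2: on WHITE (6,2): turn R to W, flip to black, move to (6,1). |black|=6
Step 3: on WHITE (6,1): turn R to N, flip to black, move to (5,1). |black|=7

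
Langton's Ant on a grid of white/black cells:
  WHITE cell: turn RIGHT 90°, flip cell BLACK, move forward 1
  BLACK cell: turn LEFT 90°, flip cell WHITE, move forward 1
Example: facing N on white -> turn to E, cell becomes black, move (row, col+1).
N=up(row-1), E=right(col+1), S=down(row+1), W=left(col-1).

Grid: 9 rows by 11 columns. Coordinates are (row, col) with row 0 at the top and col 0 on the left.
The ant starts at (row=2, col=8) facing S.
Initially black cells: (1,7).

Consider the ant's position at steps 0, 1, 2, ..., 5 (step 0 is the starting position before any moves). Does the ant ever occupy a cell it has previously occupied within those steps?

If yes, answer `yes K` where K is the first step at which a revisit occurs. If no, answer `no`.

Answer: no

Derivation:
Step 1: on WHITE (2,8): turn R to W, flip to black, move to (2,7). |black|=2 — new cell
Step 2: on WHITE (2,7): turn R to N, flip to black, move to (1,7). |black|=3 — new cell
Step 3: on BLACK (1,7): turn L to W, flip to white, move to (1,6). |black|=2 — new cell
Step 4: on WHITE (1,6): turn R to N, flip to black, move to (0,6). |black|=3 — new cell
Step 5: on WHITE (0,6): turn R to E, flip to black, move to (0,7). |black|=4 — new cell
No revisit within 5 steps.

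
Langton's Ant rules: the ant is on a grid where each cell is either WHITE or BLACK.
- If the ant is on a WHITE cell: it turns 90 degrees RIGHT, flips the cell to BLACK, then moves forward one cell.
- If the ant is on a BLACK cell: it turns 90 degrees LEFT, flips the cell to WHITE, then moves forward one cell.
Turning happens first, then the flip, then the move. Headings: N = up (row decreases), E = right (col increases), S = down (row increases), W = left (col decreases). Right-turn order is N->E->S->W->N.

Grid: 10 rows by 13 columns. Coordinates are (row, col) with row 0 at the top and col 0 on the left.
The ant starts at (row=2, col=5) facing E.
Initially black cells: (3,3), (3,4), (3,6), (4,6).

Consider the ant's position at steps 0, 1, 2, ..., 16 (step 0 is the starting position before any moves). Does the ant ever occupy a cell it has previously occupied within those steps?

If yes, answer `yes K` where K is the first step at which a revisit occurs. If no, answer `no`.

Step 1: on WHITE (2,5): turn R to S, flip to black, move to (3,5). |black|=5 — new cell
Step 2: on WHITE (3,5): turn R to W, flip to black, move to (3,4). |black|=6 — new cell
Step 3: on BLACK (3,4): turn L to S, flip to white, move to (4,4). |black|=5 — new cell
Step 4: on WHITE (4,4): turn R to W, flip to black, move to (4,3). |black|=6 — new cell
Step 5: on WHITE (4,3): turn R to N, flip to black, move to (3,3). |black|=7 — new cell
Step 6: on BLACK (3,3): turn L to W, flip to white, move to (3,2). |black|=6 — new cell
Step 7: on WHITE (3,2): turn R to N, flip to black, move to (2,2). |black|=7 — new cell
Step 8: on WHITE (2,2): turn R to E, flip to black, move to (2,3). |black|=8 — new cell
Step 9: on WHITE (2,3): turn R to S, flip to black, move to (3,3). |black|=9 — REVISIT

Answer: yes 9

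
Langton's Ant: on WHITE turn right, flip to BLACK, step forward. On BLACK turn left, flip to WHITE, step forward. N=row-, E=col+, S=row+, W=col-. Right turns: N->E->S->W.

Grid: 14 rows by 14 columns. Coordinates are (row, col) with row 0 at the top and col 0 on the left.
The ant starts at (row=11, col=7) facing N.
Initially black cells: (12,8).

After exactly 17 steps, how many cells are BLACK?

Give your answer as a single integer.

Step 1: on WHITE (11,7): turn R to E, flip to black, move to (11,8). |black|=2
Step 2: on WHITE (11,8): turn R to S, flip to black, move to (12,8). |black|=3
Step 3: on BLACK (12,8): turn L to E, flip to white, move to (12,9). |black|=2
Step 4: on WHITE (12,9): turn R to S, flip to black, move to (13,9). |black|=3
Step 5: on WHITE (13,9): turn R to W, flip to black, move to (13,8). |black|=4
Step 6: on WHITE (13,8): turn R to N, flip to black, move to (12,8). |black|=5
Step 7: on WHITE (12,8): turn R to E, flip to black, move to (12,9). |black|=6
Step 8: on BLACK (12,9): turn L to N, flip to white, move to (11,9). |black|=5
Step 9: on WHITE (11,9): turn R to E, flip to black, move to (11,10). |black|=6
Step 10: on WHITE (11,10): turn R to S, flip to black, move to (12,10). |black|=7
Step 11: on WHITE (12,10): turn R to W, flip to black, move to (12,9). |black|=8
Step 12: on WHITE (12,9): turn R to N, flip to black, move to (11,9). |black|=9
Step 13: on BLACK (11,9): turn L to W, flip to white, move to (11,8). |black|=8
Step 14: on BLACK (11,8): turn L to S, flip to white, move to (12,8). |black|=7
Step 15: on BLACK (12,8): turn L to E, flip to white, move to (12,9). |black|=6
Step 16: on BLACK (12,9): turn L to N, flip to white, move to (11,9). |black|=5
Step 17: on WHITE (11,9): turn R to E, flip to black, move to (11,10). |black|=6

Answer: 6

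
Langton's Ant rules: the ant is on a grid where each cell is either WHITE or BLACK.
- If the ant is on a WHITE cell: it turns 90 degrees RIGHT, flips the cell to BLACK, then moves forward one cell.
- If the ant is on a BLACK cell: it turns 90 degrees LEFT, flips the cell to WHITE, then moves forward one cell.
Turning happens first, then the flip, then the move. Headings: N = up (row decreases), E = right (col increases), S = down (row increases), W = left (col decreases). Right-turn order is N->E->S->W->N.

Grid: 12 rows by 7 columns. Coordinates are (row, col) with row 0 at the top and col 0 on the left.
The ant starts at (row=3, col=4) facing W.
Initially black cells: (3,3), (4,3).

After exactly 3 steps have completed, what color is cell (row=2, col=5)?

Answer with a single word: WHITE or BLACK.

Step 1: on WHITE (3,4): turn R to N, flip to black, move to (2,4). |black|=3
Step 2: on WHITE (2,4): turn R to E, flip to black, move to (2,5). |black|=4
Step 3: on WHITE (2,5): turn R to S, flip to black, move to (3,5). |black|=5

Answer: BLACK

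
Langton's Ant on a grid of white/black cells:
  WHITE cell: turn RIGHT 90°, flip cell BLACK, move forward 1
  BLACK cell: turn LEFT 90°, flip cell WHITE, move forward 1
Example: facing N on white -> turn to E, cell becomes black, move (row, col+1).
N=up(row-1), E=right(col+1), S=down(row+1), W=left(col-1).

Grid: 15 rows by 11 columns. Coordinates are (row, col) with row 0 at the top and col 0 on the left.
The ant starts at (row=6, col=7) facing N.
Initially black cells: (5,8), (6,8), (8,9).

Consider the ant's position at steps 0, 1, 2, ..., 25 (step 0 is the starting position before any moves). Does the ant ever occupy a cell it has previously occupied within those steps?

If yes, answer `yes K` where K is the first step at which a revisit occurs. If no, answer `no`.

Step 1: on WHITE (6,7): turn R to E, flip to black, move to (6,8). |black|=4 — new cell
Step 2: on BLACK (6,8): turn L to N, flip to white, move to (5,8). |black|=3 — new cell
Step 3: on BLACK (5,8): turn L to W, flip to white, move to (5,7). |black|=2 — new cell
Step 4: on WHITE (5,7): turn R to N, flip to black, move to (4,7). |black|=3 — new cell
Step 5: on WHITE (4,7): turn R to E, flip to black, move to (4,8). |black|=4 — new cell
Step 6: on WHITE (4,8): turn R to S, flip to black, move to (5,8). |black|=5 — REVISIT

Answer: yes 6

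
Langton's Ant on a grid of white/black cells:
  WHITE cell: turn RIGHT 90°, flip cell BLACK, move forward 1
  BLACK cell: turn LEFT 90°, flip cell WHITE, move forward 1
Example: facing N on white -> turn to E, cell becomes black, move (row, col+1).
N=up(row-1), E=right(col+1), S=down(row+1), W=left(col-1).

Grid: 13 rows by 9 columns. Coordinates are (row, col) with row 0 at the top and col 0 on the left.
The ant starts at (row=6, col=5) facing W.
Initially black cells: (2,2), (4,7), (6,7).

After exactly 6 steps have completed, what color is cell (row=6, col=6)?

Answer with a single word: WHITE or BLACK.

Answer: BLACK

Derivation:
Step 1: on WHITE (6,5): turn R to N, flip to black, move to (5,5). |black|=4
Step 2: on WHITE (5,5): turn R to E, flip to black, move to (5,6). |black|=5
Step 3: on WHITE (5,6): turn R to S, flip to black, move to (6,6). |black|=6
Step 4: on WHITE (6,6): turn R to W, flip to black, move to (6,5). |black|=7
Step 5: on BLACK (6,5): turn L to S, flip to white, move to (7,5). |black|=6
Step 6: on WHITE (7,5): turn R to W, flip to black, move to (7,4). |black|=7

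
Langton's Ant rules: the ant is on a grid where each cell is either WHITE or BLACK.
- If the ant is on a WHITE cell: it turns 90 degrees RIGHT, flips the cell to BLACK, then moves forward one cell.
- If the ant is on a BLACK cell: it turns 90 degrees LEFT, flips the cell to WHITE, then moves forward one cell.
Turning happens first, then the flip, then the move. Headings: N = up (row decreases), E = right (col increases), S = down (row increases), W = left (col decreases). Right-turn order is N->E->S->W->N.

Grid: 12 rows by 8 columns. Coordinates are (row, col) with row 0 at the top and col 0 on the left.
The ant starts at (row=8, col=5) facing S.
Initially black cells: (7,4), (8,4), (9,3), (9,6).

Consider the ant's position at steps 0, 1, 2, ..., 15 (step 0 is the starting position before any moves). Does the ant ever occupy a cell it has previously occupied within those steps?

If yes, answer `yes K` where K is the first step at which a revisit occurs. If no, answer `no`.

Answer: yes 7

Derivation:
Step 1: on WHITE (8,5): turn R to W, flip to black, move to (8,4). |black|=5 — new cell
Step 2: on BLACK (8,4): turn L to S, flip to white, move to (9,4). |black|=4 — new cell
Step 3: on WHITE (9,4): turn R to W, flip to black, move to (9,3). |black|=5 — new cell
Step 4: on BLACK (9,3): turn L to S, flip to white, move to (10,3). |black|=4 — new cell
Step 5: on WHITE (10,3): turn R to W, flip to black, move to (10,2). |black|=5 — new cell
Step 6: on WHITE (10,2): turn R to N, flip to black, move to (9,2). |black|=6 — new cell
Step 7: on WHITE (9,2): turn R to E, flip to black, move to (9,3). |black|=7 — REVISIT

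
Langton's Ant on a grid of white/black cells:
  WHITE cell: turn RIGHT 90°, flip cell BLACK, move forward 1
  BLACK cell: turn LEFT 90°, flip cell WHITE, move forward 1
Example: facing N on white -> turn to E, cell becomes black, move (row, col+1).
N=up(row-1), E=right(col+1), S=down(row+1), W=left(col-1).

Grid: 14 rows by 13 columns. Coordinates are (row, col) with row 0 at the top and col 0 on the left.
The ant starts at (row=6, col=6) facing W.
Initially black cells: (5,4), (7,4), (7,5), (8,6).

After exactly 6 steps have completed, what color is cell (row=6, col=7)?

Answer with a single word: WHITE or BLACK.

Answer: BLACK

Derivation:
Step 1: on WHITE (6,6): turn R to N, flip to black, move to (5,6). |black|=5
Step 2: on WHITE (5,6): turn R to E, flip to black, move to (5,7). |black|=6
Step 3: on WHITE (5,7): turn R to S, flip to black, move to (6,7). |black|=7
Step 4: on WHITE (6,7): turn R to W, flip to black, move to (6,6). |black|=8
Step 5: on BLACK (6,6): turn L to S, flip to white, move to (7,6). |black|=7
Step 6: on WHITE (7,6): turn R to W, flip to black, move to (7,5). |black|=8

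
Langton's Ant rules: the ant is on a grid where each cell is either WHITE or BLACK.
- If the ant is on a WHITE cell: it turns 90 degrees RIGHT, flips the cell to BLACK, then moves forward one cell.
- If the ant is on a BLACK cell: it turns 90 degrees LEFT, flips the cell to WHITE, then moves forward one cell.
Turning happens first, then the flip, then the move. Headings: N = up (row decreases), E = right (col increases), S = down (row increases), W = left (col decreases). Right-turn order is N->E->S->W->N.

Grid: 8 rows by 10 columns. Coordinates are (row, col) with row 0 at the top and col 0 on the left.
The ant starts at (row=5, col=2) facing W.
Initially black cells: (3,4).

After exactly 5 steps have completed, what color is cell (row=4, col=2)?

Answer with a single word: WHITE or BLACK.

Step 1: on WHITE (5,2): turn R to N, flip to black, move to (4,2). |black|=2
Step 2: on WHITE (4,2): turn R to E, flip to black, move to (4,3). |black|=3
Step 3: on WHITE (4,3): turn R to S, flip to black, move to (5,3). |black|=4
Step 4: on WHITE (5,3): turn R to W, flip to black, move to (5,2). |black|=5
Step 5: on BLACK (5,2): turn L to S, flip to white, move to (6,2). |black|=4

Answer: BLACK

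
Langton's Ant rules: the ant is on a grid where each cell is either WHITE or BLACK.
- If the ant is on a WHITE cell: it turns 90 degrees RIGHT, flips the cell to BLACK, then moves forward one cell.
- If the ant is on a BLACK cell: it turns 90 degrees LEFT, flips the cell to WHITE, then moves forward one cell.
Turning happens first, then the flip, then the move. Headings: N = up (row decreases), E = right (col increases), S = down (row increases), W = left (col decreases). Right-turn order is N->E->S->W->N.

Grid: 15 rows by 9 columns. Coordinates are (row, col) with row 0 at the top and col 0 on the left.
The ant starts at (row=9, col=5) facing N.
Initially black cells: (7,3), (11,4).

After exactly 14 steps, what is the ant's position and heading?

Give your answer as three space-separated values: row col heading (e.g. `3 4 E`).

Step 1: on WHITE (9,5): turn R to E, flip to black, move to (9,6). |black|=3
Step 2: on WHITE (9,6): turn R to S, flip to black, move to (10,6). |black|=4
Step 3: on WHITE (10,6): turn R to W, flip to black, move to (10,5). |black|=5
Step 4: on WHITE (10,5): turn R to N, flip to black, move to (9,5). |black|=6
Step 5: on BLACK (9,5): turn L to W, flip to white, move to (9,4). |black|=5
Step 6: on WHITE (9,4): turn R to N, flip to black, move to (8,4). |black|=6
Step 7: on WHITE (8,4): turn R to E, flip to black, move to (8,5). |black|=7
Step 8: on WHITE (8,5): turn R to S, flip to black, move to (9,5). |black|=8
Step 9: on WHITE (9,5): turn R to W, flip to black, move to (9,4). |black|=9
Step 10: on BLACK (9,4): turn L to S, flip to white, move to (10,4). |black|=8
Step 11: on WHITE (10,4): turn R to W, flip to black, move to (10,3). |black|=9
Step 12: on WHITE (10,3): turn R to N, flip to black, move to (9,3). |black|=10
Step 13: on WHITE (9,3): turn R to E, flip to black, move to (9,4). |black|=11
Step 14: on WHITE (9,4): turn R to S, flip to black, move to (10,4). |black|=12

Answer: 10 4 S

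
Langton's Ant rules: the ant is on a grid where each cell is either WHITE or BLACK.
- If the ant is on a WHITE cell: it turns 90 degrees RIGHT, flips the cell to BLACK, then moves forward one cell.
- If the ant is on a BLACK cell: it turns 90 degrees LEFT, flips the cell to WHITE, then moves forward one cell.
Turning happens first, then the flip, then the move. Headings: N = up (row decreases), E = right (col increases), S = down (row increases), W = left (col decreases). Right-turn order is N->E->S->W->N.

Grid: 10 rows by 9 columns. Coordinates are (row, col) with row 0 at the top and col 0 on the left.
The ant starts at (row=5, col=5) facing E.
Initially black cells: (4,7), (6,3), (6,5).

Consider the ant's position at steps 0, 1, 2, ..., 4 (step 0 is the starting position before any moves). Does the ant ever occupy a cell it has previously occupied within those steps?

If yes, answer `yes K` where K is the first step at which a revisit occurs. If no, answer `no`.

Step 1: on WHITE (5,5): turn R to S, flip to black, move to (6,5). |black|=4 — new cell
Step 2: on BLACK (6,5): turn L to E, flip to white, move to (6,6). |black|=3 — new cell
Step 3: on WHITE (6,6): turn R to S, flip to black, move to (7,6). |black|=4 — new cell
Step 4: on WHITE (7,6): turn R to W, flip to black, move to (7,5). |black|=5 — new cell
No revisit within 4 steps.

Answer: no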